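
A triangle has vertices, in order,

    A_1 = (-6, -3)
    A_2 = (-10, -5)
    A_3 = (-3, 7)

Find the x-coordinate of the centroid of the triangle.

Apply the surveyor's formula. First the cross-terms c_i = x_i·y_{i+1} − x_{i+1}·y_i:
  0, -85, 51  ⇒  2A = -34, A = -17.
Then Σ (x_i + x_{i+1})·c_i = 646, so x̄ = 646 / (6·(-17)) = -19/3.

-19/3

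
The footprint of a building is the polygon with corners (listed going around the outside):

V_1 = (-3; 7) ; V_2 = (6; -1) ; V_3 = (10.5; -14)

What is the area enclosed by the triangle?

Σ = (-39) + (-73.5) + (31.5) = -81
Area = |Σ|/2 = 40.5.

40.5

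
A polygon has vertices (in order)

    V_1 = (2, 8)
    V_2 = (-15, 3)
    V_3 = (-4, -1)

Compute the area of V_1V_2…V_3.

Σ = (126) + (27) + (-30) = 123
Area = |Σ|/2 = 61.5.

61.5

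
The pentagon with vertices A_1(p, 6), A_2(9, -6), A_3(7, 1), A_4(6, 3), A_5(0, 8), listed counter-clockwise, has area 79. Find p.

Write out the shoelace sum; only the two edges meeting at A_1 involve p:
2·Area = [(0·6 − p·8) + (p·(-6) − 9·6)] + 114
       = -14·p + 60 = 158
⇒ p = -7.

-7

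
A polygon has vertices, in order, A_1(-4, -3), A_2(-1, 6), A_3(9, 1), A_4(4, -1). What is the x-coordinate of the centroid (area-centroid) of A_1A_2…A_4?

158/111

Apply the shoelace formula. First the cross-terms c_i = x_i·y_{i+1} − x_{i+1}·y_i:
  -27, -55, -13, -16  ⇒  2A = -111, A = -55.5.
Then Σ (x_i + x_{i+1})·c_i = -474, so x̄ = -474 / (6·(-55.5)) = 158/111.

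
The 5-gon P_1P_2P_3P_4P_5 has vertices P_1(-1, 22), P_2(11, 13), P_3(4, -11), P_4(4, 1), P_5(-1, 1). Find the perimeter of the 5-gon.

78

|P_1P_2| = √((12)² + (-9)²) = √225 = 15
|P_2P_3| = √((-7)² + (-24)²) = √625 = 25
|P_3P_4| = √((0)² + (12)²) = √144 = 12
|P_4P_5| = √((-5)² + (0)²) = √25 = 5
|P_5P_1| = √((0)² + (21)²) = √441 = 21
Perimeter = 15 + 25 + 12 + 5 + 21 = 78.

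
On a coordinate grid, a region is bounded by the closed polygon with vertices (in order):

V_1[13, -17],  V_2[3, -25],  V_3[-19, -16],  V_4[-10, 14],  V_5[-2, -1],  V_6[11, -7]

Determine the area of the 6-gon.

628

Σ = (-274) + (-523) + (-426) + (38) + (25) + (-96) = -1256
Area = |Σ|/2 = 628.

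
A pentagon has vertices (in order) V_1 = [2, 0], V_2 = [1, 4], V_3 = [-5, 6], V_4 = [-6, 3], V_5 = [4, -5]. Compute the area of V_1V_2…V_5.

Apply the shoelace (surveyor's) formula: 2A = Σ (x_i·y_{i+1} − x_{i+1}·y_i), indices taken mod 5.
Σ = (8) + (26) + (21) + (18) + (10) = 83
Area = |Σ|/2 = 41.5.

41.5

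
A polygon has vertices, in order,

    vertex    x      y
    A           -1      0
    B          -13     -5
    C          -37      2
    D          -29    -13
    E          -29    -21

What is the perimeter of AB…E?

98

|AB| = √((-12)² + (-5)²) = √169 = 13
|BC| = √((-24)² + (7)²) = √625 = 25
|CD| = √((8)² + (-15)²) = √289 = 17
|DE| = √((0)² + (-8)²) = √64 = 8
|EA| = √((28)² + (21)²) = √1225 = 35
Perimeter = 13 + 25 + 17 + 8 + 35 = 98.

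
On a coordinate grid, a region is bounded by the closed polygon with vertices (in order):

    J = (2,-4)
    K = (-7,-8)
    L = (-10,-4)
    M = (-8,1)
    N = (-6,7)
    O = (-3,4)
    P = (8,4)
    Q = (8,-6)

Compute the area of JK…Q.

Cross-terms: -44, -52, -42, -50, -3, -44, -80, -20  ⇒  Σ = -335
Area = |Σ|/2 = 167.5.

167.5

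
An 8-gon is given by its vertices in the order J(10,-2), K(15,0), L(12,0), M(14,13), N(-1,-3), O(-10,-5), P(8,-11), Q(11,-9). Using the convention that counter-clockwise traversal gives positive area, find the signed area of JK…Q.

Apply the shoelace (surveyor's) formula: 2A = Σ (x_i·y_{i+1} − x_{i+1}·y_i), indices taken mod 8.
Σ = (30) + (0) + (156) + (-29) + (-25) + (150) + (49) + (68) = 399
Signed area = Σ/2 = 199.5 (positive ⇒ counter-clockwise traversal).

199.5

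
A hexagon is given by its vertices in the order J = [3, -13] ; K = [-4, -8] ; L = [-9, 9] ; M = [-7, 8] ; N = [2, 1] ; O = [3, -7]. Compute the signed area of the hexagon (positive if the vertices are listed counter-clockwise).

Σ = (-76) + (-108) + (-9) + (-23) + (-17) + (-18) = -251
Signed area = Σ/2 = -125.5 (negative ⇒ clockwise traversal).

-125.5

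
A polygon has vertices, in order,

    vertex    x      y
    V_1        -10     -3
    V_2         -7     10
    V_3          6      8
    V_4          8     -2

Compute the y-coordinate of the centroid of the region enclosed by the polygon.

151/51

Apply the shoelace (surveyor's) formula. First the cross-terms c_i = x_i·y_{i+1} − x_{i+1}·y_i:
  -121, -116, -76, -44  ⇒  2A = -357, A = -178.5.
Then Σ (y_i + y_{i+1})·c_i = -3171, so ȳ = -3171 / (6·(-178.5)) = 151/51.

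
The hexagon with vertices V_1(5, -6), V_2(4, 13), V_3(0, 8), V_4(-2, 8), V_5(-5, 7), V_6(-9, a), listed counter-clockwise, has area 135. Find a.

1

The doubled signed area Σ (x_i y_{i+1} − x_{i+1} y_i) is linear in a.
With a=0 it equals 280; the coefficient of a is -10 (from the two edges through V_6).
So -10·a + 280 = 2·135 = 270 ⇒ a = 1.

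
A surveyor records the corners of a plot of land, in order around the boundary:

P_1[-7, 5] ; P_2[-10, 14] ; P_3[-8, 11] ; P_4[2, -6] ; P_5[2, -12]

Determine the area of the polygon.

53

Σ = (-48) + (2) + (26) + (-12) + (-74) = -106
Area = |Σ|/2 = 53.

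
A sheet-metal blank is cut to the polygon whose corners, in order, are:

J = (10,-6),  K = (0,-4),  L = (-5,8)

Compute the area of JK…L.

Σ = (-40) + (-20) + (-50) = -110
Area = |Σ|/2 = 55.

55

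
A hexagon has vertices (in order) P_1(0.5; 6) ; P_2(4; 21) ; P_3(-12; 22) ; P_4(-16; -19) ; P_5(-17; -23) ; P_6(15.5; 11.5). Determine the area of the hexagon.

599.875

Σ = (-13.5) + (340) + (580) + (45) + (161) + (87.25) = 1199.75
Area = |Σ|/2 = 599.875.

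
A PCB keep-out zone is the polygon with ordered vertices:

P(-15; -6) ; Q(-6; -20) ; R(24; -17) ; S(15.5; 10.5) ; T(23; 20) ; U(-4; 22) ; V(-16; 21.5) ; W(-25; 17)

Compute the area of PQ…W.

Apply the shoelace formula: 2A = Σ (x_i·y_{i+1} − x_{i+1}·y_i), indices taken mod 8.
Cross-terms: 264, 582, 515.5, 68.5, 586, 266, 265.5, 405  ⇒  Σ = 2952.5
Area = |Σ|/2 = 1476.25.

1476.25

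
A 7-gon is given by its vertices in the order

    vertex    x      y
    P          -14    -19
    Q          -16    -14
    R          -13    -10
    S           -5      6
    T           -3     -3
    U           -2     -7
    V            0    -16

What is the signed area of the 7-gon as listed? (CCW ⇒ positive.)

Σ = (-108) + (-22) + (-128) + (33) + (15) + (32) + (-224) = -402
Signed area = Σ/2 = -201 (negative ⇒ clockwise traversal).

-201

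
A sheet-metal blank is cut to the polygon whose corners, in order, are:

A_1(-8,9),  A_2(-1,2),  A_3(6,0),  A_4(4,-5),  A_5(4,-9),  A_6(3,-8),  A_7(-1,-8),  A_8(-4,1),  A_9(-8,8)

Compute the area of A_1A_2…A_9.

83.5

Σ = (-7) + (-12) + (-30) + (-16) + (-5) + (-32) + (-33) + (-24) + (-8) = -167
Area = |Σ|/2 = 83.5.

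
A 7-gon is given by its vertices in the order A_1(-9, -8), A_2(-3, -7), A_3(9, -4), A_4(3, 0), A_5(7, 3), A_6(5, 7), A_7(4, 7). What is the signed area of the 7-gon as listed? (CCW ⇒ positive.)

103.5

Σ = (39) + (75) + (12) + (9) + (34) + (7) + (31) = 207
Signed area = Σ/2 = 103.5 (positive ⇒ counter-clockwise traversal).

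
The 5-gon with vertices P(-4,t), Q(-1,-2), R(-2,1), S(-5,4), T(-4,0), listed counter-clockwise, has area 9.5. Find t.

-1

The doubled signed area Σ (x_i y_{i+1} − x_{i+1} y_i) is linear in t.
With t=0 it equals 16; the coefficient of t is -3 (from the two edges through P).
So -3·t + 16 = 2·9.5 = 19 ⇒ t = -1.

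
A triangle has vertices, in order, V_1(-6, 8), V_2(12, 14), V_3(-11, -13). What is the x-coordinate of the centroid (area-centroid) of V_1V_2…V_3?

Apply the shoelace (surveyor's) formula. First the cross-terms c_i = x_i·y_{i+1} − x_{i+1}·y_i:
  -180, -2, -166  ⇒  2A = -348, A = -174.
Then Σ (x_i + x_{i+1})·c_i = 1740, so x̄ = 1740 / (6·(-174)) = -5/3.

-5/3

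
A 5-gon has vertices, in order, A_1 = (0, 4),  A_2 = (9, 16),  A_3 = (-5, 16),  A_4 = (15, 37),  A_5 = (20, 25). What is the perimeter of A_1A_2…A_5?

100

|A_1A_2| = √((9)² + (12)²) = √225 = 15
|A_2A_3| = √((-14)² + (0)²) = √196 = 14
|A_3A_4| = √((20)² + (21)²) = √841 = 29
|A_4A_5| = √((5)² + (-12)²) = √169 = 13
|A_5A_1| = √((-20)² + (-21)²) = √841 = 29
Perimeter = 15 + 14 + 29 + 13 + 29 = 100.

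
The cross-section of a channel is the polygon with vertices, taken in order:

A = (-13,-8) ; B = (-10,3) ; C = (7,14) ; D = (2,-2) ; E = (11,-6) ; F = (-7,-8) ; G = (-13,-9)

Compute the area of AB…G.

248

Apply the shoelace formula: 2A = Σ (x_i·y_{i+1} − x_{i+1}·y_i), indices taken mod 7.
Σ = (-119) + (-161) + (-42) + (10) + (-130) + (-41) + (-13) = -496
Area = |Σ|/2 = 248.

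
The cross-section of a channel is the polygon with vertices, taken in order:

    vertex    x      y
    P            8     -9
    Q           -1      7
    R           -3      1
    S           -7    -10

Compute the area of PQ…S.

Apply the shoelace formula: 2A = Σ (x_i·y_{i+1} − x_{i+1}·y_i), indices taken mod 4.
Σ = (47) + (20) + (37) + (143) = 247
Area = |Σ|/2 = 123.5.

123.5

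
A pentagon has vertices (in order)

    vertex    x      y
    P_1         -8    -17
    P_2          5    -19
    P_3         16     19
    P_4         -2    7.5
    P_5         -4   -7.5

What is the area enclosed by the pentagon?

423.5

Σ = (237) + (399) + (158) + (45) + (8) = 847
Area = |Σ|/2 = 423.5.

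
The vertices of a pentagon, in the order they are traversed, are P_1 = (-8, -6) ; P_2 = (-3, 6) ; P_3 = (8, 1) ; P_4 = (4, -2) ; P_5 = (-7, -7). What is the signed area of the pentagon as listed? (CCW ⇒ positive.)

-96.5

Apply the surveyor's formula: 2A = Σ (x_i·y_{i+1} − x_{i+1}·y_i), indices taken mod 5.
Σ = (-66) + (-51) + (-20) + (-42) + (-14) = -193
Signed area = Σ/2 = -96.5 (negative ⇒ clockwise traversal).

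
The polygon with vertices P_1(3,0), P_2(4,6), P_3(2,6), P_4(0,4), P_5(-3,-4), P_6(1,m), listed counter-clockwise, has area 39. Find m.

The doubled signed area Σ (x_i y_{i+1} − x_{i+1} y_i) is linear in m.
With m=0 it equals 54; the coefficient of m is -6 (from the two edges through P_6).
So -6·m + 54 = 2·39 = 78 ⇒ m = -4.

-4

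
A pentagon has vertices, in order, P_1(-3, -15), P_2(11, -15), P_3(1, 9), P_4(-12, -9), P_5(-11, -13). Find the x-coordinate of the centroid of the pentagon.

Apply the shoelace (surveyor's) formula. First the cross-terms c_i = x_i·y_{i+1} − x_{i+1}·y_i:
  210, 114, 99, 57, 126  ⇒  2A = 606, A = 303.
Then Σ (x_i + x_{i+1})·c_i = -1116, so x̄ = -1116 / (6·303) = -62/101.

-62/101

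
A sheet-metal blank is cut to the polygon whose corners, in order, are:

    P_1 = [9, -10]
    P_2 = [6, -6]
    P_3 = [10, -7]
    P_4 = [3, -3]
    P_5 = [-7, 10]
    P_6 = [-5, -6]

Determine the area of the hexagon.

P_1→P_2: (9)(-6) − (6)(-10) = 6
P_2→P_3: (6)(-7) − (10)(-6) = 18
P_3→P_4: (10)(-3) − (3)(-7) = -9
P_4→P_5: (3)(10) − (-7)(-3) = 9
P_5→P_6: (-7)(-6) − (-5)(10) = 92
P_6→P_1: (-5)(-10) − (9)(-6) = 104
Σ = 220
Area = |Σ|/2 = 110.

110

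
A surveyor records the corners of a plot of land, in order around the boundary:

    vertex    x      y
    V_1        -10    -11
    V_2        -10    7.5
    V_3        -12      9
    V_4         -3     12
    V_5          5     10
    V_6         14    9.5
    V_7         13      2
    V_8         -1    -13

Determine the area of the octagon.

Apply the shoelace formula: 2A = Σ (x_i·y_{i+1} − x_{i+1}·y_i), indices taken mod 8.
Σ = (-185) + (0) + (-117) + (-90) + (-92.5) + (-95.5) + (-167) + (-119) = -866
Area = |Σ|/2 = 433.

433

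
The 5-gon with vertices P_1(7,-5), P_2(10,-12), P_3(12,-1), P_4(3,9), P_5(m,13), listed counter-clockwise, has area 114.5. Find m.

-5

Write out the shoelace sum; only the two edges meeting at P_5 involve m:
2·Area = [(3·13 − m·9) + (m·(-5) − 7·13)] + 211
       = -14·m + 159 = 229
⇒ m = -5.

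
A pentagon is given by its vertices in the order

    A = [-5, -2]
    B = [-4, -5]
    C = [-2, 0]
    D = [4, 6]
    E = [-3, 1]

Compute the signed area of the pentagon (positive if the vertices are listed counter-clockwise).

14

Apply Gauss's area formula: 2A = Σ (x_i·y_{i+1} − x_{i+1}·y_i), indices taken mod 5.
Cross-terms: 17, -10, -12, 22, 11  ⇒  Σ = 28
Signed area = Σ/2 = 14 (positive ⇒ counter-clockwise traversal).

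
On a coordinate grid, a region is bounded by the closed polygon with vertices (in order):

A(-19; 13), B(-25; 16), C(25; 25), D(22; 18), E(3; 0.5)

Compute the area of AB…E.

Σ = (21) + (-1025) + (-100) + (-43) + (48.5) = -1098.5
Area = |Σ|/2 = 549.25.

549.25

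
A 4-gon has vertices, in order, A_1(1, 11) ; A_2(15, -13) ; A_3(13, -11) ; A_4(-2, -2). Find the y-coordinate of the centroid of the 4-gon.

Apply the shoelace (surveyor's) formula. First the cross-terms c_i = x_i·y_{i+1} − x_{i+1}·y_i:
  -178, 4, -48, -20  ⇒  2A = -242, A = -121.
Then Σ (y_i + y_{i+1})·c_i = 704, so ȳ = 704 / (6·(-121)) = -32/33.

-32/33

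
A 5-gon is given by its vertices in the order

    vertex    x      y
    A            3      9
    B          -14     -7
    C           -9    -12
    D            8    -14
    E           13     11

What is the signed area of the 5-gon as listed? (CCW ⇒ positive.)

393

Apply Gauss's area formula: 2A = Σ (x_i·y_{i+1} − x_{i+1}·y_i), indices taken mod 5.
Σ = (105) + (105) + (222) + (270) + (84) = 786
Signed area = Σ/2 = 393 (positive ⇒ counter-clockwise traversal).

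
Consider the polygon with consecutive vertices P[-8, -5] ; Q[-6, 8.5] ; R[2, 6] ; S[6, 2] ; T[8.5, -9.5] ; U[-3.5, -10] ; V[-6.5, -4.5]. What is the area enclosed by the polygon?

P→Q: (-8)(8.5) − (-6)(-5) = -98
Q→R: (-6)(6) − (2)(8.5) = -53
R→S: (2)(2) − (6)(6) = -32
S→T: (6)(-9.5) − (8.5)(2) = -74
T→U: (8.5)(-10) − (-3.5)(-9.5) = -118.25
U→V: (-3.5)(-4.5) − (-6.5)(-10) = -49.25
V→P: (-6.5)(-5) − (-8)(-4.5) = -3.5
Σ = -428
Area = |Σ|/2 = 214.

214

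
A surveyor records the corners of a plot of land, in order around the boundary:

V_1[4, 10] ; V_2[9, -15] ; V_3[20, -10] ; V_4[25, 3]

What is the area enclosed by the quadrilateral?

Σ = (-150) + (210) + (310) + (238) = 608
Area = |Σ|/2 = 304.

304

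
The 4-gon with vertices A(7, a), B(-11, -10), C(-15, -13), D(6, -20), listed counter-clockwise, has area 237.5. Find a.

Write out the shoelace sum; only the two edges meeting at A involve a:
2·Area = [(6·a − 7·(-20)) + (7·(-10) − (-11)·a)] + 371
       = 17·a + 441 = 475
⇒ a = 2.

2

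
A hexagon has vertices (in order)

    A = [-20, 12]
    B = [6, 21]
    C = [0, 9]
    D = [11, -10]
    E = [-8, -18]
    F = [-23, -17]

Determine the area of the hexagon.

Apply the shoelace formula: 2A = Σ (x_i·y_{i+1} − x_{i+1}·y_i), indices taken mod 6.
Σ = (-492) + (54) + (-99) + (-278) + (-278) + (-616) = -1709
Area = |Σ|/2 = 854.5.

854.5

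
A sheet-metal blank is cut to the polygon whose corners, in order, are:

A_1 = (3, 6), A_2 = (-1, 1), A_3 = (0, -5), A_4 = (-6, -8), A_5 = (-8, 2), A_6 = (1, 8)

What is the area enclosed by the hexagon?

Apply the surveyor's formula: 2A = Σ (x_i·y_{i+1} − x_{i+1}·y_i), indices taken mod 6.
A_1→A_2: (3)(1) − (-1)(6) = 9
A_2→A_3: (-1)(-5) − (0)(1) = 5
A_3→A_4: (0)(-8) − (-6)(-5) = -30
A_4→A_5: (-6)(2) − (-8)(-8) = -76
A_5→A_6: (-8)(8) − (1)(2) = -66
A_6→A_1: (1)(6) − (3)(8) = -18
Σ = -176
Area = |Σ|/2 = 88.

88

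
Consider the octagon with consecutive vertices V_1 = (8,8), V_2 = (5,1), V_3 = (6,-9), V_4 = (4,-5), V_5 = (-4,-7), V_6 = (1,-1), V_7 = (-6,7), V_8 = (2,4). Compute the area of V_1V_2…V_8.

83.5

V_1→V_2: (8)(1) − (5)(8) = -32
V_2→V_3: (5)(-9) − (6)(1) = -51
V_3→V_4: (6)(-5) − (4)(-9) = 6
V_4→V_5: (4)(-7) − (-4)(-5) = -48
V_5→V_6: (-4)(-1) − (1)(-7) = 11
V_6→V_7: (1)(7) − (-6)(-1) = 1
V_7→V_8: (-6)(4) − (2)(7) = -38
V_8→V_1: (2)(8) − (8)(4) = -16
Σ = -167
Area = |Σ|/2 = 83.5.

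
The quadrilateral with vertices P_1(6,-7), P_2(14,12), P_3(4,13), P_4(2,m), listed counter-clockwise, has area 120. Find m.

The doubled signed area Σ (x_i y_{i+1} − x_{i+1} y_i) is linear in m.
With m=0 it equals 264; the coefficient of m is -2 (from the two edges through P_4).
So -2·m + 264 = 2·120 = 240 ⇒ m = 12.

12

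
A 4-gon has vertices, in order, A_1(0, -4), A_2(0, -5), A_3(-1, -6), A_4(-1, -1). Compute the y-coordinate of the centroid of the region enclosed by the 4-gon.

-35/9

Apply Gauss's area formula. First the cross-terms c_i = x_i·y_{i+1} − x_{i+1}·y_i:
  0, -5, -5, 4  ⇒  2A = -6, A = -3.
Then Σ (y_i + y_{i+1})·c_i = 70, so ȳ = 70 / (6·(-3)) = -35/9.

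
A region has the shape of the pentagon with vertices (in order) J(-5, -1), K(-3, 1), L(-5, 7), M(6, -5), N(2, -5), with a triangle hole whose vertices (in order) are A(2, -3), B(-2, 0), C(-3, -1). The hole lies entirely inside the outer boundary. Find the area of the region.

Outer boundary:
Apply the surveyor's formula: 2A = Σ (x_i·y_{i+1} − x_{i+1}·y_i), indices taken mod 5.
Cross-terms: -8, -16, -17, -20, -27  ⇒  Σ = -88
Area = |Σ|/2 = 44.
Hole:
Apply the shoelace (surveyor's) formula: 2A = Σ (x_i·y_{i+1} − x_{i+1}·y_i), indices taken mod 3.
Σ = (-6) + (2) + (11) = 7
Area = |Σ|/2 = 3.5.
Net area = 44 − 3.5 = 40.5.

40.5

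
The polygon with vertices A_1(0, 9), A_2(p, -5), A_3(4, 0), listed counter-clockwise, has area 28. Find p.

Write out the shoelace sum; only the two edges meeting at A_2 involve p:
2·Area = [(0·(-5) − p·9) + (p·0 − 4·(-5))] + 36
       = -9·p + 56 = 56
⇒ p = 0.

0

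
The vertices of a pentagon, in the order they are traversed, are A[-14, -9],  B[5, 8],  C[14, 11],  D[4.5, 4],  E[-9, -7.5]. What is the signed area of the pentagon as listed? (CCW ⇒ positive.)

A→B: (-14)(8) − (5)(-9) = -67
B→C: (5)(11) − (14)(8) = -57
C→D: (14)(4) − (4.5)(11) = 6.5
D→E: (4.5)(-7.5) − (-9)(4) = 2.25
E→A: (-9)(-9) − (-14)(-7.5) = -24
Σ = -139.25
Signed area = Σ/2 = -69.625 (negative ⇒ clockwise traversal).

-69.625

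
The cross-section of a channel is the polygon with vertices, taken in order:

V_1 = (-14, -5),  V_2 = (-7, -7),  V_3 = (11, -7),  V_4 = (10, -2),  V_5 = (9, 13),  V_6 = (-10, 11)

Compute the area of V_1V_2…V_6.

409

Apply the shoelace formula: 2A = Σ (x_i·y_{i+1} − x_{i+1}·y_i), indices taken mod 6.
V_1→V_2: (-14)(-7) − (-7)(-5) = 63
V_2→V_3: (-7)(-7) − (11)(-7) = 126
V_3→V_4: (11)(-2) − (10)(-7) = 48
V_4→V_5: (10)(13) − (9)(-2) = 148
V_5→V_6: (9)(11) − (-10)(13) = 229
V_6→V_1: (-10)(-5) − (-14)(11) = 204
Σ = 818
Area = |Σ|/2 = 409.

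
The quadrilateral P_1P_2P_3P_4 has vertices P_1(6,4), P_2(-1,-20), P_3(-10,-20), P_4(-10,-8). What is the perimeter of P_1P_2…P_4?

66

|P_1P_2| = √((-7)² + (-24)²) = √625 = 25
|P_2P_3| = √((-9)² + (0)²) = √81 = 9
|P_3P_4| = √((0)² + (12)²) = √144 = 12
|P_4P_1| = √((16)² + (12)²) = √400 = 20
Perimeter = 25 + 9 + 12 + 20 = 66.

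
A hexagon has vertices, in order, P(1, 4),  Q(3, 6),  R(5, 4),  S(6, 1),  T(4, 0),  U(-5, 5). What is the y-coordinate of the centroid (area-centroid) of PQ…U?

116/39

Apply the surveyor's formula. First the cross-terms c_i = x_i·y_{i+1} − x_{i+1}·y_i:
  -6, -18, -19, -4, 20, -25  ⇒  2A = -52, A = -26.
Then Σ (y_i + y_{i+1})·c_i = -464, so ȳ = -464 / (6·(-26)) = 116/39.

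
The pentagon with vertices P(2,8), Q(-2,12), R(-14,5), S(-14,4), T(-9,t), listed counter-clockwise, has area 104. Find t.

-2

The doubled signed area Σ (x_i y_{i+1} − x_{i+1} y_i) is linear in t.
With t=0 it equals 176; the coefficient of t is -16 (from the two edges through T).
So -16·t + 176 = 2·104 = 208 ⇒ t = -2.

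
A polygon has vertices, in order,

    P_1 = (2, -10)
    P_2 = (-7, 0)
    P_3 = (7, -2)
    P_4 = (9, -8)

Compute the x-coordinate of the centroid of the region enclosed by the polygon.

Apply the shoelace formula. First the cross-terms c_i = x_i·y_{i+1} − x_{i+1}·y_i:
  -70, 14, -38, -74  ⇒  2A = -168, A = -84.
Then Σ (x_i + x_{i+1})·c_i = -1072, so x̄ = -1072 / (6·(-84)) = 134/63.

134/63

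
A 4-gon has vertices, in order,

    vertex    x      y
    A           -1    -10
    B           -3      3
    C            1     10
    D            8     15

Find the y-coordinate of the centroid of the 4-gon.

Apply the surveyor's formula. First the cross-terms c_i = x_i·y_{i+1} − x_{i+1}·y_i:
  -33, -33, -65, -65  ⇒  2A = -196, A = -98.
Then Σ (y_i + y_{i+1})·c_i = -2148, so ȳ = -2148 / (6·(-98)) = 179/49.

179/49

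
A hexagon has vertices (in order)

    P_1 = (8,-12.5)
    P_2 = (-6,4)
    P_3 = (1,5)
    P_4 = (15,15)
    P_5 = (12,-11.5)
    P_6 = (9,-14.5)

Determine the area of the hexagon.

Apply Gauss's area formula: 2A = Σ (x_i·y_{i+1} − x_{i+1}·y_i), indices taken mod 6.
P_1→P_2: (8)(4) − (-6)(-12.5) = -43
P_2→P_3: (-6)(5) − (1)(4) = -34
P_3→P_4: (1)(15) − (15)(5) = -60
P_4→P_5: (15)(-11.5) − (12)(15) = -352.5
P_5→P_6: (12)(-14.5) − (9)(-11.5) = -70.5
P_6→P_1: (9)(-12.5) − (8)(-14.5) = 3.5
Σ = -556.5
Area = |Σ|/2 = 278.25.

278.25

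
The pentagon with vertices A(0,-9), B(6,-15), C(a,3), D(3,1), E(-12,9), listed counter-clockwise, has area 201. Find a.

The doubled signed area Σ (x_i y_{i+1} − x_{i+1} y_i) is linear in a.
With a=0 it equals 210; the coefficient of a is 16 (from the two edges through C).
So 16·a + 210 = 2·201 = 402 ⇒ a = 12.

12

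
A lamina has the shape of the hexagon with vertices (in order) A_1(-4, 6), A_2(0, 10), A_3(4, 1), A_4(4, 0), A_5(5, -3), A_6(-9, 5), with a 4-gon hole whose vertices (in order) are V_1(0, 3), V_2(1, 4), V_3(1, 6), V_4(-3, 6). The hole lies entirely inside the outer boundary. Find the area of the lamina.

Outer boundary:
Apply the shoelace (surveyor's) formula: 2A = Σ (x_i·y_{i+1} − x_{i+1}·y_i), indices taken mod 6.
Σ = (-40) + (-40) + (-4) + (-12) + (-2) + (-34) = -132
Area = |Σ|/2 = 66.
Hole:
Σ = (-3) + (2) + (24) + (-9) = 14
Area = |Σ|/2 = 7.
Net area = 66 − 7 = 59.

59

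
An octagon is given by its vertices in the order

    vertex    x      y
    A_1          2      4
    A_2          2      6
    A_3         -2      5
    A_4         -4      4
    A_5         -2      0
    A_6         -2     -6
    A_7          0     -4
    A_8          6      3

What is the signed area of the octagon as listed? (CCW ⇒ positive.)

Σ = (4) + (22) + (12) + (8) + (12) + (8) + (24) + (18) = 108
Signed area = Σ/2 = 54 (positive ⇒ counter-clockwise traversal).

54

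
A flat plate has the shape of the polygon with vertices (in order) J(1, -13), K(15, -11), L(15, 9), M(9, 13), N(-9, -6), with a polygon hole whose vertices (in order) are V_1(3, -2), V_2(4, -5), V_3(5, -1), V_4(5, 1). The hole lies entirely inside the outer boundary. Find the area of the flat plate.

386.5

Outer boundary:
Cross-terms: 184, 300, 114, 63, 123  ⇒  Σ = 784
Area = |Σ|/2 = 392.
Hole:
Cross-terms: -7, 21, 10, -13  ⇒  Σ = 11
Area = |Σ|/2 = 5.5.
Net area = 392 − 5.5 = 386.5.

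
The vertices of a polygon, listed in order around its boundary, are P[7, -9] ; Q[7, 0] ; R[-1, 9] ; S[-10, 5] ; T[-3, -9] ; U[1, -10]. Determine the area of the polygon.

208

Apply the surveyor's formula: 2A = Σ (x_i·y_{i+1} − x_{i+1}·y_i), indices taken mod 6.
P→Q: (7)(0) − (7)(-9) = 63
Q→R: (7)(9) − (-1)(0) = 63
R→S: (-1)(5) − (-10)(9) = 85
S→T: (-10)(-9) − (-3)(5) = 105
T→U: (-3)(-10) − (1)(-9) = 39
U→P: (1)(-9) − (7)(-10) = 61
Σ = 416
Area = |Σ|/2 = 208.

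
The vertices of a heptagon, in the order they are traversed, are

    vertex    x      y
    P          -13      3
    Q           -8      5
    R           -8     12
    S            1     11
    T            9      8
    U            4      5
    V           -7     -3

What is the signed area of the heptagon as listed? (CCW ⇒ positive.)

-156

Apply the shoelace (surveyor's) formula: 2A = Σ (x_i·y_{i+1} − x_{i+1}·y_i), indices taken mod 7.
P→Q: (-13)(5) − (-8)(3) = -41
Q→R: (-8)(12) − (-8)(5) = -56
R→S: (-8)(11) − (1)(12) = -100
S→T: (1)(8) − (9)(11) = -91
T→U: (9)(5) − (4)(8) = 13
U→V: (4)(-3) − (-7)(5) = 23
V→P: (-7)(3) − (-13)(-3) = -60
Σ = -312
Signed area = Σ/2 = -156 (negative ⇒ clockwise traversal).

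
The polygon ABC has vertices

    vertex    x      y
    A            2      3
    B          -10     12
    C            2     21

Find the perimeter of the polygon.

|AB| = √((-12)² + (9)²) = √225 = 15
|BC| = √((12)² + (9)²) = √225 = 15
|CA| = √((0)² + (-18)²) = √324 = 18
Perimeter = 15 + 15 + 18 = 48.

48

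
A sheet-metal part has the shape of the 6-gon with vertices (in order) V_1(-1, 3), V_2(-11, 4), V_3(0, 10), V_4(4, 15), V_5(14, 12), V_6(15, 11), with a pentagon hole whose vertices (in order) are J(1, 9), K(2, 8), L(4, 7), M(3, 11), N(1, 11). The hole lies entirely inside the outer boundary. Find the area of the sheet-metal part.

119

Outer boundary:
Σ = (29) + (-110) + (-40) + (-162) + (-26) + (56) = -253
Area = |Σ|/2 = 126.5.
Hole:
Apply the shoelace (surveyor's) formula: 2A = Σ (x_i·y_{i+1} − x_{i+1}·y_i), indices taken mod 5.
Σ = (-10) + (-18) + (23) + (22) + (-2) = 15
Area = |Σ|/2 = 7.5.
Net area = 126.5 − 7.5 = 119.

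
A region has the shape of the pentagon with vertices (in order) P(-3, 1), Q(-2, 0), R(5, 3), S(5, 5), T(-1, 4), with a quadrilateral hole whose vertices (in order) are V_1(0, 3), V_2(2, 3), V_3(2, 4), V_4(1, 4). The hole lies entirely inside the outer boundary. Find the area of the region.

Outer boundary:
Apply the shoelace (surveyor's) formula: 2A = Σ (x_i·y_{i+1} − x_{i+1}·y_i), indices taken mod 5.
P→Q: (-3)(0) − (-2)(1) = 2
Q→R: (-2)(3) − (5)(0) = -6
R→S: (5)(5) − (5)(3) = 10
S→T: (5)(4) − (-1)(5) = 25
T→P: (-1)(1) − (-3)(4) = 11
Σ = 42
Area = |Σ|/2 = 21.
Hole:
Σ = (-6) + (2) + (4) + (3) = 3
Area = |Σ|/2 = 1.5.
Net area = 21 − 1.5 = 19.5.

19.5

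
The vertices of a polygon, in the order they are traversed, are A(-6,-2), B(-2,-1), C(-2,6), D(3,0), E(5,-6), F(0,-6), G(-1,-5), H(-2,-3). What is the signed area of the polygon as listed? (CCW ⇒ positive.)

-52.5

Apply Gauss's area formula: 2A = Σ (x_i·y_{i+1} − x_{i+1}·y_i), indices taken mod 8.
A→B: (-6)(-1) − (-2)(-2) = 2
B→C: (-2)(6) − (-2)(-1) = -14
C→D: (-2)(0) − (3)(6) = -18
D→E: (3)(-6) − (5)(0) = -18
E→F: (5)(-6) − (0)(-6) = -30
F→G: (0)(-5) − (-1)(-6) = -6
G→H: (-1)(-3) − (-2)(-5) = -7
H→A: (-2)(-2) − (-6)(-3) = -14
Σ = -105
Signed area = Σ/2 = -52.5 (negative ⇒ clockwise traversal).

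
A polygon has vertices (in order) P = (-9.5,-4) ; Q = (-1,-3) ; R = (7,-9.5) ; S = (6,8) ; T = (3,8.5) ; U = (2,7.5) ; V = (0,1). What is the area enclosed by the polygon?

Apply the surveyor's formula: 2A = Σ (x_i·y_{i+1} − x_{i+1}·y_i), indices taken mod 7.
Cross-terms: 24.5, 30.5, 113, 27, 5.5, 2, 9.5  ⇒  Σ = 212
Area = |Σ|/2 = 106.

106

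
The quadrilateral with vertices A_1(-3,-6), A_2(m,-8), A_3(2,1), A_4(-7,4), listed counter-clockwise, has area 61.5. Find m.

2

The doubled signed area Σ (x_i y_{i+1} − x_{i+1} y_i) is linear in m.
With m=0 it equals 109; the coefficient of m is 7 (from the two edges through A_2).
So 7·m + 109 = 2·61.5 = 123 ⇒ m = 2.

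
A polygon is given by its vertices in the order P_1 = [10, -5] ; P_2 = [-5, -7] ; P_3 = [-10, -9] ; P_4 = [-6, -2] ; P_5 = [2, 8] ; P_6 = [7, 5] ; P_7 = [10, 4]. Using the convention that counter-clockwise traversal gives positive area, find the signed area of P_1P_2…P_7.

-178

P_1→P_2: (10)(-7) − (-5)(-5) = -95
P_2→P_3: (-5)(-9) − (-10)(-7) = -25
P_3→P_4: (-10)(-2) − (-6)(-9) = -34
P_4→P_5: (-6)(8) − (2)(-2) = -44
P_5→P_6: (2)(5) − (7)(8) = -46
P_6→P_7: (7)(4) − (10)(5) = -22
P_7→P_1: (10)(-5) − (10)(4) = -90
Σ = -356
Signed area = Σ/2 = -178 (negative ⇒ clockwise traversal).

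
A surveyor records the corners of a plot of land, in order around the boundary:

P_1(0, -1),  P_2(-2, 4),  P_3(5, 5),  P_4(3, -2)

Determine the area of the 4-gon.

P_1→P_2: (0)(4) − (-2)(-1) = -2
P_2→P_3: (-2)(5) − (5)(4) = -30
P_3→P_4: (5)(-2) − (3)(5) = -25
P_4→P_1: (3)(-1) − (0)(-2) = -3
Σ = -60
Area = |Σ|/2 = 30.

30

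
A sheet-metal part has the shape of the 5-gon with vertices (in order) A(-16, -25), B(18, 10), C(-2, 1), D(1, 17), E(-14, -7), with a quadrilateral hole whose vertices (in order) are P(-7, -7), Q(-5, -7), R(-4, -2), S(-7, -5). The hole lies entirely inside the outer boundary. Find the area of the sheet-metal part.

373

Outer boundary:
Apply the shoelace (surveyor's) formula: 2A = Σ (x_i·y_{i+1} − x_{i+1}·y_i), indices taken mod 5.
A→B: (-16)(10) − (18)(-25) = 290
B→C: (18)(1) − (-2)(10) = 38
C→D: (-2)(17) − (1)(1) = -35
D→E: (1)(-7) − (-14)(17) = 231
E→A: (-14)(-25) − (-16)(-7) = 238
Σ = 762
Area = |Σ|/2 = 381.
Hole:
Σ = (14) + (-18) + (6) + (14) = 16
Area = |Σ|/2 = 8.
Net area = 381 − 8 = 373.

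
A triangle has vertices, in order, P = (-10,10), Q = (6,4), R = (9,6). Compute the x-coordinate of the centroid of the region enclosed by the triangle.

5/3

Apply the shoelace (surveyor's) formula. First the cross-terms c_i = x_i·y_{i+1} − x_{i+1}·y_i:
  -100, 0, 150  ⇒  2A = 50, A = 25.
Then Σ (x_i + x_{i+1})·c_i = 250, so x̄ = 250 / (6·25) = 5/3.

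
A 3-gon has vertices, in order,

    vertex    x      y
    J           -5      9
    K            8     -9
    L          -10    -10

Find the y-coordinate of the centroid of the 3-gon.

-10/3

Apply the shoelace (surveyor's) formula. First the cross-terms c_i = x_i·y_{i+1} − x_{i+1}·y_i:
  -27, -170, -140  ⇒  2A = -337, A = -168.5.
Then Σ (y_i + y_{i+1})·c_i = 3370, so ȳ = 3370 / (6·(-168.5)) = -10/3.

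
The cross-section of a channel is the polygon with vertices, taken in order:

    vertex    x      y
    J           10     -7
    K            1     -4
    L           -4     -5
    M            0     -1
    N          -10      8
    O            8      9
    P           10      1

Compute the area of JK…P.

Apply the shoelace formula: 2A = Σ (x_i·y_{i+1} − x_{i+1}·y_i), indices taken mod 7.
Cross-terms: -33, -21, 4, -10, -154, -82, -80  ⇒  Σ = -376
Area = |Σ|/2 = 188.

188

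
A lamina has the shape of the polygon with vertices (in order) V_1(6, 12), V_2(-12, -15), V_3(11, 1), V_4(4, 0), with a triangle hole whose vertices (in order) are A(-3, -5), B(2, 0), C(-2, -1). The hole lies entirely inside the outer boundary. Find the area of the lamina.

118

Outer boundary:
Σ = (54) + (153) + (-4) + (48) = 251
Area = |Σ|/2 = 125.5.
Hole:
Apply the shoelace formula: 2A = Σ (x_i·y_{i+1} − x_{i+1}·y_i), indices taken mod 3.
Σ = (10) + (-2) + (7) = 15
Area = |Σ|/2 = 7.5.
Net area = 125.5 − 7.5 = 118.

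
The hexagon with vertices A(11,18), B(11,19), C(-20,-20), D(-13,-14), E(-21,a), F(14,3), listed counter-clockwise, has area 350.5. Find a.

Write out the shoelace sum; only the two edges meeting at E involve a:
2·Area = [((-13)·a − (-21)·(-14)) + ((-21)·3 − 14·a)] + 410
       = -27·a + 53 = 701
⇒ a = -24.

-24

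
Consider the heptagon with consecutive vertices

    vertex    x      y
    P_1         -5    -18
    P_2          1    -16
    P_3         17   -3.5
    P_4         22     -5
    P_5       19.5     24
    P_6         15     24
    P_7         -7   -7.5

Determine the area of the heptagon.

618

Cross-terms: 98, 268.5, -8, 625.5, 108, 55.5, 88.5  ⇒  Σ = 1236
Area = |Σ|/2 = 618.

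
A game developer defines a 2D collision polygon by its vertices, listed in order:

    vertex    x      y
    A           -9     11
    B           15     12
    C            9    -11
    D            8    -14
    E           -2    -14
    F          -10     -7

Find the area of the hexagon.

Cross-terms: -273, -273, -38, -140, -126, -173  ⇒  Σ = -1023
Area = |Σ|/2 = 511.5.

511.5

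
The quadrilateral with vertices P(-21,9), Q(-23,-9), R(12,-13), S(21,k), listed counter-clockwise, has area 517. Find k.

Write out the shoelace sum; only the two edges meeting at S involve k:
2·Area = [(12·k − 21·(-13)) + (21·9 − (-21)·k)] + 803
       = 33·k + 1265 = 1034
⇒ k = -7.

-7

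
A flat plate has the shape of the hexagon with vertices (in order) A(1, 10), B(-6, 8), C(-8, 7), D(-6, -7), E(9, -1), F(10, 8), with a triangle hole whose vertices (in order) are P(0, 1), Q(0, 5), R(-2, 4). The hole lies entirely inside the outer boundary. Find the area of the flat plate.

Outer boundary:
Cross-terms: 68, 22, 98, 69, 82, 92  ⇒  Σ = 431
Area = |Σ|/2 = 215.5.
Hole:
Apply Gauss's area formula: 2A = Σ (x_i·y_{i+1} − x_{i+1}·y_i), indices taken mod 3.
Σ = (0) + (10) + (-2) = 8
Area = |Σ|/2 = 4.
Net area = 215.5 − 4 = 211.5.

211.5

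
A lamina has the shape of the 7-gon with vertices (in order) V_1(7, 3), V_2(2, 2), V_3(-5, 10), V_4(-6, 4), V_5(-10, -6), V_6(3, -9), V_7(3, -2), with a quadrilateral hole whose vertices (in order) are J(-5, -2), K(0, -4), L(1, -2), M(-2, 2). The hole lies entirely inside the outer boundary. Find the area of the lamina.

135

Outer boundary:
Σ = (8) + (30) + (40) + (76) + (108) + (21) + (23) = 306
Area = |Σ|/2 = 153.
Hole:
Apply the surveyor's formula: 2A = Σ (x_i·y_{i+1} − x_{i+1}·y_i), indices taken mod 4.
Σ = (20) + (4) + (-2) + (14) = 36
Area = |Σ|/2 = 18.
Net area = 153 − 18 = 135.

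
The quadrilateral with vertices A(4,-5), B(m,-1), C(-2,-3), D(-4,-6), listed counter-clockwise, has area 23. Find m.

Write out the shoelace sum; only the two edges meeting at B involve m:
2·Area = [(4·(-1) − m·(-5)) + (m·(-3) − (-2)·(-1))] + 44
       = 2·m + 38 = 46
⇒ m = 4.

4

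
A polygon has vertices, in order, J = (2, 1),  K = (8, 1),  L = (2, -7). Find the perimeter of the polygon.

|JK| = √((6)² + (0)²) = √36 = 6
|KL| = √((-6)² + (-8)²) = √100 = 10
|LJ| = √((0)² + (8)²) = √64 = 8
Perimeter = 6 + 10 + 8 = 24.

24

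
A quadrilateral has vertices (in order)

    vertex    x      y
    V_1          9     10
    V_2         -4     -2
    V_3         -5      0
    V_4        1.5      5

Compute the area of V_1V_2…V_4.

Σ = (22) + (-10) + (-25) + (-30) = -43
Area = |Σ|/2 = 21.5.

21.5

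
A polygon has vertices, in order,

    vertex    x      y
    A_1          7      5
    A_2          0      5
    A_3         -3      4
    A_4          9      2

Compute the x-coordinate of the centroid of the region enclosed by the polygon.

148/39

Apply the surveyor's formula. First the cross-terms c_i = x_i·y_{i+1} − x_{i+1}·y_i:
  35, 15, -42, 31  ⇒  2A = 39, A = 19.5.
Then Σ (x_i + x_{i+1})·c_i = 444, so x̄ = 444 / (6·19.5) = 148/39.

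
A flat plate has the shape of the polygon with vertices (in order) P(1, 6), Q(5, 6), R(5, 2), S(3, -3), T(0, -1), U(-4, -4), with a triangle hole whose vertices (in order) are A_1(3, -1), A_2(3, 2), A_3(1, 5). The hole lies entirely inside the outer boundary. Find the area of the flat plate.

Outer boundary:
Cross-terms: -24, -20, -21, -3, -4, -20  ⇒  Σ = -92
Area = |Σ|/2 = 46.
Hole:
Apply the surveyor's formula: 2A = Σ (x_i·y_{i+1} − x_{i+1}·y_i), indices taken mod 3.
Σ = (9) + (13) + (-16) = 6
Area = |Σ|/2 = 3.
Net area = 46 − 3 = 43.

43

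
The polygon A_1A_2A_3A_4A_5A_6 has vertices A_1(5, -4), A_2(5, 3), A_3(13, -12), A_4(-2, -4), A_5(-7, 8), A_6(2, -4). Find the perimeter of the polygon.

72

|A_1A_2| = √((0)² + (7)²) = √49 = 7
|A_2A_3| = √((8)² + (-15)²) = √289 = 17
|A_3A_4| = √((-15)² + (8)²) = √289 = 17
|A_4A_5| = √((-5)² + (12)²) = √169 = 13
|A_5A_6| = √((9)² + (-12)²) = √225 = 15
|A_6A_1| = √((3)² + (0)²) = √9 = 3
Perimeter = 7 + 17 + 17 + 13 + 15 + 3 = 72.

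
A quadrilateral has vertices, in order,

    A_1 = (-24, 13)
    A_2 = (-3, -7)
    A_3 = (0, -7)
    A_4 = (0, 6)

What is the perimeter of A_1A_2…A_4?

|A_1A_2| = √((21)² + (-20)²) = √841 = 29
|A_2A_3| = √((3)² + (0)²) = √9 = 3
|A_3A_4| = √((0)² + (13)²) = √169 = 13
|A_4A_1| = √((-24)² + (7)²) = √625 = 25
Perimeter = 29 + 3 + 13 + 25 = 70.

70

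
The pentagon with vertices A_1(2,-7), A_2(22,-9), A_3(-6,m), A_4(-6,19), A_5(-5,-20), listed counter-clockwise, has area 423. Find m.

The doubled signed area Σ (x_i y_{i+1} − x_{i+1} y_i) is linear in m.
With m=0 it equals 258; the coefficient of m is 28 (from the two edges through A_3).
So 28·m + 258 = 2·423 = 846 ⇒ m = 21.

21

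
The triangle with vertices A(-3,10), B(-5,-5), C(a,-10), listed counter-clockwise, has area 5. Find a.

Write out the shoelace sum; only the two edges meeting at C involve a:
2·Area = [((-5)·(-10) − a·(-5)) + (a·10 − (-3)·(-10))] + 65
       = 15·a + 85 = 10
⇒ a = -5.

-5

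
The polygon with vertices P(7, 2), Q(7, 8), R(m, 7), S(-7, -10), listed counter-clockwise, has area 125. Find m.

The doubled signed area Σ (x_i y_{i+1} − x_{i+1} y_i) is linear in m.
With m=0 it equals 196; the coefficient of m is -18 (from the two edges through R).
So -18·m + 196 = 2·125 = 250 ⇒ m = -3.

-3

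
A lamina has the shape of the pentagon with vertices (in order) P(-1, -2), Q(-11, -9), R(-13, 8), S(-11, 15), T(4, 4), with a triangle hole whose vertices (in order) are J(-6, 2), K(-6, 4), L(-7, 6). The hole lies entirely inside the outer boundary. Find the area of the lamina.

Outer boundary:
Apply the surveyor's formula: 2A = Σ (x_i·y_{i+1} − x_{i+1}·y_i), indices taken mod 5.
P→Q: (-1)(-9) − (-11)(-2) = -13
Q→R: (-11)(8) − (-13)(-9) = -205
R→S: (-13)(15) − (-11)(8) = -107
S→T: (-11)(4) − (4)(15) = -104
T→P: (4)(-2) − (-1)(4) = -4
Σ = -433
Area = |Σ|/2 = 216.5.
Hole:
Apply the shoelace (surveyor's) formula: 2A = Σ (x_i·y_{i+1} − x_{i+1}·y_i), indices taken mod 3.
Σ = (-12) + (-8) + (22) = 2
Area = |Σ|/2 = 1.
Net area = 216.5 − 1 = 215.5.

215.5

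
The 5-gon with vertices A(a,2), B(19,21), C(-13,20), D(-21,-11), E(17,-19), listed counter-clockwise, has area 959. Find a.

Write out the shoelace sum; only the two edges meeting at A involve a:
2·Area = [(17·2 − a·(-19)) + (a·21 − 19·2)] + 1802
       = 40·a + 1798 = 1918
⇒ a = 3.

3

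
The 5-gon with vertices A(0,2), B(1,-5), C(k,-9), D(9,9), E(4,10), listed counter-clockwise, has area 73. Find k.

1

Write out the shoelace sum; only the two edges meeting at C involve k:
2·Area = [(1·(-9) − k·(-5)) + (k·9 − 9·(-9))] + 60
       = 14·k + 132 = 146
⇒ k = 1.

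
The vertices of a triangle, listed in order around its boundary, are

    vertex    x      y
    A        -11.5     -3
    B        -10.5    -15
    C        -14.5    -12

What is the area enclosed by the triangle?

Σ = (141) + (-91.5) + (-94.5) = -45
Area = |Σ|/2 = 22.5.

22.5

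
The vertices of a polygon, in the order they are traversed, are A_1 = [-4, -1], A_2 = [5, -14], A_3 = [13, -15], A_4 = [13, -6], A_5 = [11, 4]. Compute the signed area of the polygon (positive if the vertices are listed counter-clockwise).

204

Σ = (61) + (107) + (117) + (118) + (5) = 408
Signed area = Σ/2 = 204 (positive ⇒ counter-clockwise traversal).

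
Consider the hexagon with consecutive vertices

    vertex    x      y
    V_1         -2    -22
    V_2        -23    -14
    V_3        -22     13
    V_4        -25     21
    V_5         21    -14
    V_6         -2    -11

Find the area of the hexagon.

775

V_1→V_2: (-2)(-14) − (-23)(-22) = -478
V_2→V_3: (-23)(13) − (-22)(-14) = -607
V_3→V_4: (-22)(21) − (-25)(13) = -137
V_4→V_5: (-25)(-14) − (21)(21) = -91
V_5→V_6: (21)(-11) − (-2)(-14) = -259
V_6→V_1: (-2)(-22) − (-2)(-11) = 22
Σ = -1550
Area = |Σ|/2 = 775.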